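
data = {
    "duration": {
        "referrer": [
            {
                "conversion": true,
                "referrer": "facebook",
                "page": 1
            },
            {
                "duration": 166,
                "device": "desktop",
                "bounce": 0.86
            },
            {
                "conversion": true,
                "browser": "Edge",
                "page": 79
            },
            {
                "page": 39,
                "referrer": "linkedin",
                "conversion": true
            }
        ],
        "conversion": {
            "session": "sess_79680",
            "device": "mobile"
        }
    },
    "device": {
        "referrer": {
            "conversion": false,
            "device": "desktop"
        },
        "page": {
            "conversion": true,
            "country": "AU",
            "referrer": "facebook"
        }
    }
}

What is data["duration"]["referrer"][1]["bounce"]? 0.86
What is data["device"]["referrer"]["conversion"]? False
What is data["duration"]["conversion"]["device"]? "mobile"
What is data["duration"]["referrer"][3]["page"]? 39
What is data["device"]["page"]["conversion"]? True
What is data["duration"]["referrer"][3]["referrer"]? "linkedin"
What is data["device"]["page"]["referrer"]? "facebook"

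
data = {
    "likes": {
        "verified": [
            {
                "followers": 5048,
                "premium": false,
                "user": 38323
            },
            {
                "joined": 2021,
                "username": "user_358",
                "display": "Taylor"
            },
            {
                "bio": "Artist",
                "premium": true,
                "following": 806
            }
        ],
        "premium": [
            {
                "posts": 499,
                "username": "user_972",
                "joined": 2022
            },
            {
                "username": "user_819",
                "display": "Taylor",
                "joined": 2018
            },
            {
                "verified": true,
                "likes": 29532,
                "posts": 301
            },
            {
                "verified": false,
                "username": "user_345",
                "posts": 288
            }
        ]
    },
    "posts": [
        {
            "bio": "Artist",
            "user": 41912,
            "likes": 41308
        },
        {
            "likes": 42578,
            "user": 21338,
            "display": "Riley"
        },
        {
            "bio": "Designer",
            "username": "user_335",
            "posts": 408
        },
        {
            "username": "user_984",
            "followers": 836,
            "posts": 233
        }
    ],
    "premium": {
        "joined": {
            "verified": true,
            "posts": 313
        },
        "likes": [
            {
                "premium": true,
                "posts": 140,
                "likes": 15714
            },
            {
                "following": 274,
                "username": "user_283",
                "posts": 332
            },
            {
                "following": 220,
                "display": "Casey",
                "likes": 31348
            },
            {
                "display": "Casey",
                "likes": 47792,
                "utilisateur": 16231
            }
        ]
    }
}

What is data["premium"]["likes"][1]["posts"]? 332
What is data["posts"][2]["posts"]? 408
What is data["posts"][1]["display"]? "Riley"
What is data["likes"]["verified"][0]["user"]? 38323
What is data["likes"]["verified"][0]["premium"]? False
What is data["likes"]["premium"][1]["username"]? "user_819"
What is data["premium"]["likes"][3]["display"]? "Casey"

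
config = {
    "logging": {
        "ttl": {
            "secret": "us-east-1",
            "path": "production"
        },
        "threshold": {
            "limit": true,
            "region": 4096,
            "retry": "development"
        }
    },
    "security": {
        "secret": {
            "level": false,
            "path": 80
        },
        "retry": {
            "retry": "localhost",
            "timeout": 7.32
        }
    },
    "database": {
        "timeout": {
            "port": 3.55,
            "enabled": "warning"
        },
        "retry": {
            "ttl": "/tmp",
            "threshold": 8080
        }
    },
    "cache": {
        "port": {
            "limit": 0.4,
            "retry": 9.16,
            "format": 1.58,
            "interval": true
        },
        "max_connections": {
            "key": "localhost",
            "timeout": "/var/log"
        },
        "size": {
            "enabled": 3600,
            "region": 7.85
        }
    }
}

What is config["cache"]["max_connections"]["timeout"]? "/var/log"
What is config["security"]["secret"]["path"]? 80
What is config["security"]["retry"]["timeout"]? 7.32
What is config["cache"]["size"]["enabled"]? 3600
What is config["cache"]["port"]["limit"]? 0.4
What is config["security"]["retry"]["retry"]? "localhost"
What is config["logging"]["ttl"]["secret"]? "us-east-1"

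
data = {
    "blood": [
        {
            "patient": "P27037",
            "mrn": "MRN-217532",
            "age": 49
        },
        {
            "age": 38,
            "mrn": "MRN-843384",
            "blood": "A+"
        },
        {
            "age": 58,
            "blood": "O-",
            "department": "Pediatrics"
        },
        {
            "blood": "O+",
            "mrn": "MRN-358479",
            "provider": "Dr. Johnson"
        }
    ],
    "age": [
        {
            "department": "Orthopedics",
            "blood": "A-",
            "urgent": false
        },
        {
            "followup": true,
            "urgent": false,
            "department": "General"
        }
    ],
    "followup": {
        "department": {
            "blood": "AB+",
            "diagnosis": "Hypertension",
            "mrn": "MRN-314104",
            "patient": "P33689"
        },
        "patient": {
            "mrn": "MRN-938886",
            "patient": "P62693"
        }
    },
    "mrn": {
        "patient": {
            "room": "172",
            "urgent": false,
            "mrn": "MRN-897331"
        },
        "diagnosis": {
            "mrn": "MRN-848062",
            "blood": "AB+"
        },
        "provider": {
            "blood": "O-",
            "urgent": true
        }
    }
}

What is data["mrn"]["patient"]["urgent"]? False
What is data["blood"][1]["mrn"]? "MRN-843384"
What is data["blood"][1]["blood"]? "A+"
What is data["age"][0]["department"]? "Orthopedics"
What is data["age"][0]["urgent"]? False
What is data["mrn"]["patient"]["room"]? "172"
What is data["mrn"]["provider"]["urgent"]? True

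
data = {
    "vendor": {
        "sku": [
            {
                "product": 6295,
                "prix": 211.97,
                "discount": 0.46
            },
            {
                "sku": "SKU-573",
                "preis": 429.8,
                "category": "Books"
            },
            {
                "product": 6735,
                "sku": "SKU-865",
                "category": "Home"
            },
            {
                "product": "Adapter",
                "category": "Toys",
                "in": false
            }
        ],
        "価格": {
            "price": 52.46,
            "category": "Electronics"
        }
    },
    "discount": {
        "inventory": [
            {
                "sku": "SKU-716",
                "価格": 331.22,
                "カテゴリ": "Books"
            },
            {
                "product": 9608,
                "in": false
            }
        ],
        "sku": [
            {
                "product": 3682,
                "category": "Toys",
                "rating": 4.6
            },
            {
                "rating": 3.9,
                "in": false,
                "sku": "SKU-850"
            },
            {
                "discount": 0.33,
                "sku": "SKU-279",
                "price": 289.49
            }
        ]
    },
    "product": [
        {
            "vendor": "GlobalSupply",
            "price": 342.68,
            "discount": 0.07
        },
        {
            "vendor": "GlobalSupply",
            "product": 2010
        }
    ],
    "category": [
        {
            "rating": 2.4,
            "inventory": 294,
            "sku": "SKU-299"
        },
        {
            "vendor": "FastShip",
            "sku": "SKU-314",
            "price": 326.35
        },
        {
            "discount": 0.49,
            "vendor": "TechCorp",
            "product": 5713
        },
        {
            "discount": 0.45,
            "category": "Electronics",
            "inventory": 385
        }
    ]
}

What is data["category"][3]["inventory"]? 385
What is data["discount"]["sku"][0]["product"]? 3682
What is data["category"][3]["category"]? "Electronics"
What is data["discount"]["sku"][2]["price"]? 289.49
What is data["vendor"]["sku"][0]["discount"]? 0.46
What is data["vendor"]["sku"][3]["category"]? "Toys"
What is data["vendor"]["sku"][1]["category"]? "Books"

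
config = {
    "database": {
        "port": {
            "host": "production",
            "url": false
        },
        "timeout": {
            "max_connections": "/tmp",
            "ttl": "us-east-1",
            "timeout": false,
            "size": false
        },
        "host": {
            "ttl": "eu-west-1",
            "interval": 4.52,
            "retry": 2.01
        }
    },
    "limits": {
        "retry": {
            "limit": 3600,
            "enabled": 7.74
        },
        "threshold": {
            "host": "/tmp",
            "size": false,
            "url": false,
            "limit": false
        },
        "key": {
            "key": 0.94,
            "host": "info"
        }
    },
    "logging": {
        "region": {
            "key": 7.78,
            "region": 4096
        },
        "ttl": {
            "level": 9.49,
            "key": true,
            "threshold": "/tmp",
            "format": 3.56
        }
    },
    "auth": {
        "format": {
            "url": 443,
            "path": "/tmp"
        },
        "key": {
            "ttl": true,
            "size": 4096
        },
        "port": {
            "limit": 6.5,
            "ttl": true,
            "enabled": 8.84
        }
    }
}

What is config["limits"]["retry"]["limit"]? 3600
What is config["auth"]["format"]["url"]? 443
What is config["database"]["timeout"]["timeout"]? False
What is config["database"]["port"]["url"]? False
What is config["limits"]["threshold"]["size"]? False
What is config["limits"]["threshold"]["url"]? False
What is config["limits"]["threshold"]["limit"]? False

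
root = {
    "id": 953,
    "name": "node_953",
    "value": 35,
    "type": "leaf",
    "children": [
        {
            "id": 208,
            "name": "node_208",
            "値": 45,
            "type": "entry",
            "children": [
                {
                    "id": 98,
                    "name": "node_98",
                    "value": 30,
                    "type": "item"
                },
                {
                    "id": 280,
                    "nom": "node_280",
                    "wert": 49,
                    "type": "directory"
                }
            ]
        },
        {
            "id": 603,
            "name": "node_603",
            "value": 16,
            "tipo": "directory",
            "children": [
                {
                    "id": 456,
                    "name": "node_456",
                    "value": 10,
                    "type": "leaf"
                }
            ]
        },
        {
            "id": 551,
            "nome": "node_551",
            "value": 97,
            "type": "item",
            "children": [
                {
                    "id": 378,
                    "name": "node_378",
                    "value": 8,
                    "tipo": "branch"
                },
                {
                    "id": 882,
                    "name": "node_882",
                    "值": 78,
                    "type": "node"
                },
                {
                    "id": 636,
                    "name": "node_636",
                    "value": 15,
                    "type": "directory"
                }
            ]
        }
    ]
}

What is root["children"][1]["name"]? "node_603"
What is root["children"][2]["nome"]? "node_551"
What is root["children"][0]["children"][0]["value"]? 30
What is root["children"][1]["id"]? 603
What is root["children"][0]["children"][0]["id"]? 98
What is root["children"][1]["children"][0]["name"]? "node_456"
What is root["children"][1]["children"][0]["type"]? "leaf"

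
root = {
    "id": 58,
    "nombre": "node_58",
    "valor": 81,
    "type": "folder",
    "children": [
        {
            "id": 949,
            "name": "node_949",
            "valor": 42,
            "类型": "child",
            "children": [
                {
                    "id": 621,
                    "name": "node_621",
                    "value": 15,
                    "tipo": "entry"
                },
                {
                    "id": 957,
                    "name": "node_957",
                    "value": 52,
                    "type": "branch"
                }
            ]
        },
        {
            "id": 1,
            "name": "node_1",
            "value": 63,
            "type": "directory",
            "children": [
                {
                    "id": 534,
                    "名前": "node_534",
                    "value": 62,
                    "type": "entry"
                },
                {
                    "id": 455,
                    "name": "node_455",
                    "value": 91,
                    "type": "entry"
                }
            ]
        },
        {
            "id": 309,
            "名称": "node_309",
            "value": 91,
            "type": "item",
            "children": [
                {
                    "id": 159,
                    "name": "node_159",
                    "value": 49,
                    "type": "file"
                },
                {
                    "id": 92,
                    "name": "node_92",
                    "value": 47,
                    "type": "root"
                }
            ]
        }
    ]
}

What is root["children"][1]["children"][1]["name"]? "node_455"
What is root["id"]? 58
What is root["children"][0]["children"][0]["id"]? 621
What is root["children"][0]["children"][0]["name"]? "node_621"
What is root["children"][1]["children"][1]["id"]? 455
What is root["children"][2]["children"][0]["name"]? "node_159"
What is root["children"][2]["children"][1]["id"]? 92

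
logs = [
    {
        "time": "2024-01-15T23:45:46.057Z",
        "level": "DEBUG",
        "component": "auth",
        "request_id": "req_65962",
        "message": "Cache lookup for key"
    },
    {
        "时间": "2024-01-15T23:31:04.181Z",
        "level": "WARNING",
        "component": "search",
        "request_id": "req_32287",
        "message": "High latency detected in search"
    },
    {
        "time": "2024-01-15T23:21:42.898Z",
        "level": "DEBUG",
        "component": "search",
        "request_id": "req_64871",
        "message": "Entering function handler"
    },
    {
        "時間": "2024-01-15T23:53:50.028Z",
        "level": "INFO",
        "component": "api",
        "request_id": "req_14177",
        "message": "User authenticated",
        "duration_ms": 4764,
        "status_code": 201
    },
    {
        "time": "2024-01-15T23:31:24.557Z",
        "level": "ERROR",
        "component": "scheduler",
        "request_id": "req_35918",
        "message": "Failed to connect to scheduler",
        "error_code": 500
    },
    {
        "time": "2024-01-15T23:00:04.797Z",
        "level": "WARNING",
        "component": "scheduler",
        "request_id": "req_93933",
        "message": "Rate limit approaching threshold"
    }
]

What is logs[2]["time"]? "2024-01-15T23:21:42.898Z"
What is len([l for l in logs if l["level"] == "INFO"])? 1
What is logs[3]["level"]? "INFO"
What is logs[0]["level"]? "DEBUG"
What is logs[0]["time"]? "2024-01-15T23:45:46.057Z"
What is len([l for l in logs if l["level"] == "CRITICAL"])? 0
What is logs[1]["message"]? "High latency detected in search"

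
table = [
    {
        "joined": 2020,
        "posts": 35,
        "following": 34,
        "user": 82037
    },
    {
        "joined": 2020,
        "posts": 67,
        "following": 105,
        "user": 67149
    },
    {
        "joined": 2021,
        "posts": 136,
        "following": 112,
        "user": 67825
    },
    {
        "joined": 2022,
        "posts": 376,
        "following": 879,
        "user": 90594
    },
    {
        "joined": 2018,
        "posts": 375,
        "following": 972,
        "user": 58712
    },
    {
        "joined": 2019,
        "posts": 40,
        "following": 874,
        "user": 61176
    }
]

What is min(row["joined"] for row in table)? 2018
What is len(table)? 6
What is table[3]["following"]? 879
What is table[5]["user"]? 61176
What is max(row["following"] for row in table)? 972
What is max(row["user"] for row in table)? 90594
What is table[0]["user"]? 82037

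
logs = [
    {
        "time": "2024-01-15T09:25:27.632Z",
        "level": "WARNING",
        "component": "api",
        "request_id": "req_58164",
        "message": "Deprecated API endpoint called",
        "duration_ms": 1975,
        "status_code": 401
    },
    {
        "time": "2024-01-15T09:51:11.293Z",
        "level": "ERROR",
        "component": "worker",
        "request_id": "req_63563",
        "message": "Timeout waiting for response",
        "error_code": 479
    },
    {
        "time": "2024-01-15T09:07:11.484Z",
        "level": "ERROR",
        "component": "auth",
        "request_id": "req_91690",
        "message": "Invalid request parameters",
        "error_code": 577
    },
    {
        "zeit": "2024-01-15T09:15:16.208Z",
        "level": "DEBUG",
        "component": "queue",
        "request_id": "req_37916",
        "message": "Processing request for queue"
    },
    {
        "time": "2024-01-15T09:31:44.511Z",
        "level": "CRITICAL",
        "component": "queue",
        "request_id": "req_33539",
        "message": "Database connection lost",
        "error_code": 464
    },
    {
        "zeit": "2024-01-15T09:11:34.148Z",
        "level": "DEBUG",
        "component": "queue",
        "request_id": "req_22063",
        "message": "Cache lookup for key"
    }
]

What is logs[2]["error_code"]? 577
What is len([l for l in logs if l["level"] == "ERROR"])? 2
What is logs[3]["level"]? "DEBUG"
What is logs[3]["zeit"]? "2024-01-15T09:15:16.208Z"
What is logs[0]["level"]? "WARNING"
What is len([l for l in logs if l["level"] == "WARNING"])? 1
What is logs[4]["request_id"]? "req_33539"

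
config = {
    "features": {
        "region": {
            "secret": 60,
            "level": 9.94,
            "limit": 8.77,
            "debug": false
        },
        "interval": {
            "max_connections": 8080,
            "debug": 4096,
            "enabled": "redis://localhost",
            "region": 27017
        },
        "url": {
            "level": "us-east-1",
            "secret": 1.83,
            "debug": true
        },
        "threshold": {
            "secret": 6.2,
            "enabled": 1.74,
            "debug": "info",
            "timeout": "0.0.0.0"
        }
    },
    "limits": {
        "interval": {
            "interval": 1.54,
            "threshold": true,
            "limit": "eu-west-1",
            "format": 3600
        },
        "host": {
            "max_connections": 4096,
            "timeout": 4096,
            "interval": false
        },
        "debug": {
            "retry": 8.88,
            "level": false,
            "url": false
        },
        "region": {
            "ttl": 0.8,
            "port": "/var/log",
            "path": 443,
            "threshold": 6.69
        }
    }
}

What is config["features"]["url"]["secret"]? 1.83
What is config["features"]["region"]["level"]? 9.94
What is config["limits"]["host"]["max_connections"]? 4096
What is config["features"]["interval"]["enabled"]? "redis://localhost"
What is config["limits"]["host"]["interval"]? False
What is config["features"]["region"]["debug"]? False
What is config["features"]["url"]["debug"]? True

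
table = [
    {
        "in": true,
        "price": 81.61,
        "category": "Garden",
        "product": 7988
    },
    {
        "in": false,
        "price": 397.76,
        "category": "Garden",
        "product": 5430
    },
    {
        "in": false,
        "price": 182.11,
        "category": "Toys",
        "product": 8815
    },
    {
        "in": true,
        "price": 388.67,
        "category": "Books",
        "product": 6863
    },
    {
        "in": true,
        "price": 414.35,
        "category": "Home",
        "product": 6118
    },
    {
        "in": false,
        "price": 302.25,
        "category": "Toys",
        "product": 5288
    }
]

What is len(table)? 6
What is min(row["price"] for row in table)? 81.61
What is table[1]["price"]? 397.76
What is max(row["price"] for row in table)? 414.35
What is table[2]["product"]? 8815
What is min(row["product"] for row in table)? 5288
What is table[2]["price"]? 182.11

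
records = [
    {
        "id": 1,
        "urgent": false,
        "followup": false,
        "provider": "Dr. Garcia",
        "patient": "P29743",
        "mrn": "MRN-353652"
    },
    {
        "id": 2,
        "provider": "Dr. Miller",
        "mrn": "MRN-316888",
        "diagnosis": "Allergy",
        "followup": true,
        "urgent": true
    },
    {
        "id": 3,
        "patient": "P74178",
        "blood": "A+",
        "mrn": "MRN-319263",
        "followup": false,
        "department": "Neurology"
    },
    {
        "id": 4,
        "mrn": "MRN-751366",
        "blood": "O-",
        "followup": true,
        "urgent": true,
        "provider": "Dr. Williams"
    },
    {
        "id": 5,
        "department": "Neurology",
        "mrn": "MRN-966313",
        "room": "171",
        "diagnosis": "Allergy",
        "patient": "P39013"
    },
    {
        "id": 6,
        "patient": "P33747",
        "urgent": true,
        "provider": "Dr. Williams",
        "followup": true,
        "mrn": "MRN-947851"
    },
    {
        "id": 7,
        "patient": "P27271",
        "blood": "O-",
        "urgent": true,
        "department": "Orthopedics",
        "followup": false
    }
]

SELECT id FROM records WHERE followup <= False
[1, 3, 7]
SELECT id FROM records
[1, 2, 3, 4, 5, 6, 7]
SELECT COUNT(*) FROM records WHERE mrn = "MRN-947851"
1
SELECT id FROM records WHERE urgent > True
[]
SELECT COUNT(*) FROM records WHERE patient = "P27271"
1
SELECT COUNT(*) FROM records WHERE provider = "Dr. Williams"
2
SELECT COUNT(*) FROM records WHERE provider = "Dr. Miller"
1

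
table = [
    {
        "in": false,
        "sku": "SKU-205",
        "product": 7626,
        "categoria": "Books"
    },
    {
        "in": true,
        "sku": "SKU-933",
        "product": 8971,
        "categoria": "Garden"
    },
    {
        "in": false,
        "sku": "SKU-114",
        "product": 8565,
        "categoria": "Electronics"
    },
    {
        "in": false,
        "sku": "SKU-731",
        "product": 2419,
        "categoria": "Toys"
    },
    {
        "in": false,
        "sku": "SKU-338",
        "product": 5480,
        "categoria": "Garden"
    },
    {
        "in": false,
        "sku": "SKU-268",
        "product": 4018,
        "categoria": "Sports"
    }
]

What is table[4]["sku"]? "SKU-338"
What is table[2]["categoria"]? "Electronics"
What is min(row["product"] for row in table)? 2419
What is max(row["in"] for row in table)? True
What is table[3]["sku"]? "SKU-731"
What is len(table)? 6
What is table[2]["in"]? False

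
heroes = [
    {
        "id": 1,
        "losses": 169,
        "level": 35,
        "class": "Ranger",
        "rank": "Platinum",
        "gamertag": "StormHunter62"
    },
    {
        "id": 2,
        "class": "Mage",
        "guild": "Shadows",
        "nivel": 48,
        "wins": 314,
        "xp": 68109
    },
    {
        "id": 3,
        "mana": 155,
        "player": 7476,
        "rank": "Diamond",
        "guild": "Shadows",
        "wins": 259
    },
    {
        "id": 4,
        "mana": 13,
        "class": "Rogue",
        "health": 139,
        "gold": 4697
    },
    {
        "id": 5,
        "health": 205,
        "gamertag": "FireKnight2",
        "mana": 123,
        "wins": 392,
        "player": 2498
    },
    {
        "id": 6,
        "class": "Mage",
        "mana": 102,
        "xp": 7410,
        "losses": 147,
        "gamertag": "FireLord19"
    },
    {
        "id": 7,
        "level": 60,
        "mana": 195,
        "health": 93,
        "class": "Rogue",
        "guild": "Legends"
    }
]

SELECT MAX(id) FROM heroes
7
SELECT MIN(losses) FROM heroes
147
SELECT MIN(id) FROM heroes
1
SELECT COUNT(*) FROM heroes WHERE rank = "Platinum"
1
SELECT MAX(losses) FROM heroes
169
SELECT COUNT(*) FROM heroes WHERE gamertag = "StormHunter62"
1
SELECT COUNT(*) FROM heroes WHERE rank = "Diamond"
1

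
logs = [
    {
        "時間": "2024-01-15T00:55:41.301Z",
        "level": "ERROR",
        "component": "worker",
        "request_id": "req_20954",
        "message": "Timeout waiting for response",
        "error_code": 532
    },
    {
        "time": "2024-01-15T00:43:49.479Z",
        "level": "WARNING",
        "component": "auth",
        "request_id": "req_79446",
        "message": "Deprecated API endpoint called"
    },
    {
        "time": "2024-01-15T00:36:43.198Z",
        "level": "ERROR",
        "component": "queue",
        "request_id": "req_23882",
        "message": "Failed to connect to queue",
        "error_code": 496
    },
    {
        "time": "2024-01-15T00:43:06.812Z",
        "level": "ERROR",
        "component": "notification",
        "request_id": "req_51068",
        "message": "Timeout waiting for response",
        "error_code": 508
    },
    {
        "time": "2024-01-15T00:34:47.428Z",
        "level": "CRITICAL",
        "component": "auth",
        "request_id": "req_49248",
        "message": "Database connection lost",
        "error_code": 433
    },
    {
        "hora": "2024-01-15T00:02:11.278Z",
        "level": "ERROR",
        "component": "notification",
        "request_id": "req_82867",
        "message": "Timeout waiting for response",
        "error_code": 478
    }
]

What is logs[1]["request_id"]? "req_79446"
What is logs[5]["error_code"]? 478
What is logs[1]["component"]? "auth"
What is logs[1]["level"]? "WARNING"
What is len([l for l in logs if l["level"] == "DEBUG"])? 0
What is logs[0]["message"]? "Timeout waiting for response"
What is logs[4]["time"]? "2024-01-15T00:34:47.428Z"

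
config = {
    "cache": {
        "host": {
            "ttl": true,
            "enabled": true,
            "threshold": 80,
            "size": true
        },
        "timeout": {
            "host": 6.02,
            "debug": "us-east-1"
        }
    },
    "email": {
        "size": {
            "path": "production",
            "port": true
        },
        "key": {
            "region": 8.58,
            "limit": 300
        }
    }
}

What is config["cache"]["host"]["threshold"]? 80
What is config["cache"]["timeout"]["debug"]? "us-east-1"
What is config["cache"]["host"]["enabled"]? True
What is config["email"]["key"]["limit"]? 300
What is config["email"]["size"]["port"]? True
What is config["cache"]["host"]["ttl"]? True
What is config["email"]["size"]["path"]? "production"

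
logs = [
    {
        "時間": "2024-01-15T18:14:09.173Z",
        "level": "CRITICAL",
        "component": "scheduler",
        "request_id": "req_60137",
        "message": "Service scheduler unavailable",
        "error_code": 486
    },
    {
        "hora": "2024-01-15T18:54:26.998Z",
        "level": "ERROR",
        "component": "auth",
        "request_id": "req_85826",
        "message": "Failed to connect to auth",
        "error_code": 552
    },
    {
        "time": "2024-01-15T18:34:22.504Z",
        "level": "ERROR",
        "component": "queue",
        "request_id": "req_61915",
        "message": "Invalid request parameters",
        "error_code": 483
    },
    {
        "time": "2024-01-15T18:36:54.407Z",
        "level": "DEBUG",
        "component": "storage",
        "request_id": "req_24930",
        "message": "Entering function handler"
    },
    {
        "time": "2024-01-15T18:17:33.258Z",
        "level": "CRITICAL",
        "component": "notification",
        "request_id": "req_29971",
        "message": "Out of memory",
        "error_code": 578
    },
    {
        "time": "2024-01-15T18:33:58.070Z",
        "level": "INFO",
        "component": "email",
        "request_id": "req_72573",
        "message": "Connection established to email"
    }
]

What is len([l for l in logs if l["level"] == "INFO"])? 1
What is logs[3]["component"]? "storage"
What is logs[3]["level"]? "DEBUG"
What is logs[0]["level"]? "CRITICAL"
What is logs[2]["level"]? "ERROR"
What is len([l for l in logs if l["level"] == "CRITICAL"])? 2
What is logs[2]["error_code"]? 483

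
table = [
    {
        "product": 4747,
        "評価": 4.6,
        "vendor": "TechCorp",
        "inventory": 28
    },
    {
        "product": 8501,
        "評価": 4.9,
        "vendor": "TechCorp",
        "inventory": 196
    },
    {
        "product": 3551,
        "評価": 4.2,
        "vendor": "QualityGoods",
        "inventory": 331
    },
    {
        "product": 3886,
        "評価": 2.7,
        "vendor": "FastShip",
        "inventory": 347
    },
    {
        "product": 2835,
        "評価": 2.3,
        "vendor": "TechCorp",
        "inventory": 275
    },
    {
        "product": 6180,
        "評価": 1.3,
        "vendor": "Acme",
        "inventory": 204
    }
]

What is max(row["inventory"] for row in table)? 347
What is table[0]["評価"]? 4.6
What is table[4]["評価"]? 2.3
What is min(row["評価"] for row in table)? 1.3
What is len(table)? 6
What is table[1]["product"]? 8501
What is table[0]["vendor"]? "TechCorp"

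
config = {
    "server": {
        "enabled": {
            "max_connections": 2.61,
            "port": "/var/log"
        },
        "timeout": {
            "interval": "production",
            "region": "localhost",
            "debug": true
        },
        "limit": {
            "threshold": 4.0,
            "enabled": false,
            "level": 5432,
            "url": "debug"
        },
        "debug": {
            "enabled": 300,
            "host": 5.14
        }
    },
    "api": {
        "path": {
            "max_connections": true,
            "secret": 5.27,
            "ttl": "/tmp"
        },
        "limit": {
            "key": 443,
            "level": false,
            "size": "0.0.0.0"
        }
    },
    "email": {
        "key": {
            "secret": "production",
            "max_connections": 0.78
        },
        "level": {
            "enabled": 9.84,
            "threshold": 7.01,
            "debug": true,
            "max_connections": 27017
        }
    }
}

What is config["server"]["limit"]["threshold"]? 4.0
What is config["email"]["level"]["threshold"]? 7.01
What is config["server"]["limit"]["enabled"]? False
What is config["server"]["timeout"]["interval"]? "production"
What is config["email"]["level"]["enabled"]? 9.84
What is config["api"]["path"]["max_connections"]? True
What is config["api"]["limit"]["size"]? "0.0.0.0"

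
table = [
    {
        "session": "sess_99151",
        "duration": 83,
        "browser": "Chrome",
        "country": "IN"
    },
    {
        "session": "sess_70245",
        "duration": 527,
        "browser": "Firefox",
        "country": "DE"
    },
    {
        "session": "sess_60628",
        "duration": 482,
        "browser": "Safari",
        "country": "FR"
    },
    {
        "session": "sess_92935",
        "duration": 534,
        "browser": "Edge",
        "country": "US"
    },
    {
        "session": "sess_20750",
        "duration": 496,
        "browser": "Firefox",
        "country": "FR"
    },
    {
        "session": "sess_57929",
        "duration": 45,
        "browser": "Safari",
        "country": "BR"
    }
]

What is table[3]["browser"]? "Edge"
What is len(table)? 6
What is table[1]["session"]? "sess_70245"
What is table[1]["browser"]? "Firefox"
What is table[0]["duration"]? 83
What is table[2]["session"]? "sess_60628"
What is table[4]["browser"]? "Firefox"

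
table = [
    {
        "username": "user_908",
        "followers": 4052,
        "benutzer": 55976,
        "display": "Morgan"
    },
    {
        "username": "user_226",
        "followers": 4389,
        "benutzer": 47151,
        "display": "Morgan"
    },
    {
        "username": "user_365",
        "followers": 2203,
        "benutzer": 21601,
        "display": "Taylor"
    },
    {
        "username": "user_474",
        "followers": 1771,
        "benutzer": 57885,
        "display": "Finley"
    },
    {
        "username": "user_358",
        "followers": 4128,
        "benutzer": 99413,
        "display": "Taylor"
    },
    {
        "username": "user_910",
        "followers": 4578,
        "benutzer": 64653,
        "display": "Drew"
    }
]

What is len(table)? 6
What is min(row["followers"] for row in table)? 1771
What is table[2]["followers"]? 2203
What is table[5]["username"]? "user_910"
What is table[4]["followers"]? 4128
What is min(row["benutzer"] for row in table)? 21601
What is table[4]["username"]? "user_358"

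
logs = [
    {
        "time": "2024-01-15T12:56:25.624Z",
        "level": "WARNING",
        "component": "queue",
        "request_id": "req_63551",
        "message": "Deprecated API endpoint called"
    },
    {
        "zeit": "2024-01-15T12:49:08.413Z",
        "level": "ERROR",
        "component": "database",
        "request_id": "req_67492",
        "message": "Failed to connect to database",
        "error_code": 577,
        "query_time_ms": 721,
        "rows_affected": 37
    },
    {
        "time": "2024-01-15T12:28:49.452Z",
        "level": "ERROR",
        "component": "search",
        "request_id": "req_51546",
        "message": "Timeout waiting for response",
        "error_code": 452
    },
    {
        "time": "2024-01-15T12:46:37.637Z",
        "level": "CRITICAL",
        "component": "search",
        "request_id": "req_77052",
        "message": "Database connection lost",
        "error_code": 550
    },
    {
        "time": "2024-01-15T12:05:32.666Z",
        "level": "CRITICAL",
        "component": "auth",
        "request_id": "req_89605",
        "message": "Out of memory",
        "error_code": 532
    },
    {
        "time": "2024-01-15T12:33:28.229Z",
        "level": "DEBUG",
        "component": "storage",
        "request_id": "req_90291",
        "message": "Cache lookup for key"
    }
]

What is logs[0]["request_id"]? "req_63551"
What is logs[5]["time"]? "2024-01-15T12:33:28.229Z"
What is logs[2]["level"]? "ERROR"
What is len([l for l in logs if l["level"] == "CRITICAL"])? 2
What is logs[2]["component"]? "search"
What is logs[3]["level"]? "CRITICAL"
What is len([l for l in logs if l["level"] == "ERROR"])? 2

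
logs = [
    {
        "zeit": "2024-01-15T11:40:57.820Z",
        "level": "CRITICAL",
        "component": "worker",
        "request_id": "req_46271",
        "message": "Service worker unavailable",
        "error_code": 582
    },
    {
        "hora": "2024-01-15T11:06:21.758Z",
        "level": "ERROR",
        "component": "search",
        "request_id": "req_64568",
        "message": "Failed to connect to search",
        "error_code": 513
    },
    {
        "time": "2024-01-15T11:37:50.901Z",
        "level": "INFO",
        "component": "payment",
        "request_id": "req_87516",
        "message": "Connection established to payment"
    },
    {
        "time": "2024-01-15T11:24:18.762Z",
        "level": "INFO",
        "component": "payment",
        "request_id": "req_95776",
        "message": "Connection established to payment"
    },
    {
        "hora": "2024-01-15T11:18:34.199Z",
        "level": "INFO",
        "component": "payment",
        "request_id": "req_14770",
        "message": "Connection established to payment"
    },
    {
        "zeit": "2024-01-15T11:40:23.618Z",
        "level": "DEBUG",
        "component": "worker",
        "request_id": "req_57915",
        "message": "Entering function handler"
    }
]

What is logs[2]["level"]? "INFO"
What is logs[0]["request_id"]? "req_46271"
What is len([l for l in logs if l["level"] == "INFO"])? 3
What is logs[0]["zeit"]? "2024-01-15T11:40:57.820Z"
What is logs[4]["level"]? "INFO"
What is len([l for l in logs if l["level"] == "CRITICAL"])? 1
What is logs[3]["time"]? "2024-01-15T11:24:18.762Z"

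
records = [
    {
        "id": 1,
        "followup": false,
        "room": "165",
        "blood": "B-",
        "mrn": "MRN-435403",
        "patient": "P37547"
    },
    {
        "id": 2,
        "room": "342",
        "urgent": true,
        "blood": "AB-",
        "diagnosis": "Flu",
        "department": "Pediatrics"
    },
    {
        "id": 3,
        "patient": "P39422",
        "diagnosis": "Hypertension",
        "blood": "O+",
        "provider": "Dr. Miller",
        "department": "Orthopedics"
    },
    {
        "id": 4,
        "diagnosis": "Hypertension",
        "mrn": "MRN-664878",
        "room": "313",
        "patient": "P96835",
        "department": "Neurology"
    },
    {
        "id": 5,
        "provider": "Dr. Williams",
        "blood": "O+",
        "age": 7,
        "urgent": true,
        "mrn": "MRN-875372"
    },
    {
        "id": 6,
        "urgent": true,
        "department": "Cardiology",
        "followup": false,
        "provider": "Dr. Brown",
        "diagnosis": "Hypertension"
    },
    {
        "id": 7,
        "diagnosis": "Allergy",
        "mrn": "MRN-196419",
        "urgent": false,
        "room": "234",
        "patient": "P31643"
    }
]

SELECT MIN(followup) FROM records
False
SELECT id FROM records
[1, 2, 3, 4, 5, 6, 7]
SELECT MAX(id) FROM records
7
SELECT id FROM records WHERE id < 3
[1, 2]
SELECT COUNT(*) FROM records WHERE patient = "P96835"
1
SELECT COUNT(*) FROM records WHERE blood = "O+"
2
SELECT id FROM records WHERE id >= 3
[3, 4, 5, 6, 7]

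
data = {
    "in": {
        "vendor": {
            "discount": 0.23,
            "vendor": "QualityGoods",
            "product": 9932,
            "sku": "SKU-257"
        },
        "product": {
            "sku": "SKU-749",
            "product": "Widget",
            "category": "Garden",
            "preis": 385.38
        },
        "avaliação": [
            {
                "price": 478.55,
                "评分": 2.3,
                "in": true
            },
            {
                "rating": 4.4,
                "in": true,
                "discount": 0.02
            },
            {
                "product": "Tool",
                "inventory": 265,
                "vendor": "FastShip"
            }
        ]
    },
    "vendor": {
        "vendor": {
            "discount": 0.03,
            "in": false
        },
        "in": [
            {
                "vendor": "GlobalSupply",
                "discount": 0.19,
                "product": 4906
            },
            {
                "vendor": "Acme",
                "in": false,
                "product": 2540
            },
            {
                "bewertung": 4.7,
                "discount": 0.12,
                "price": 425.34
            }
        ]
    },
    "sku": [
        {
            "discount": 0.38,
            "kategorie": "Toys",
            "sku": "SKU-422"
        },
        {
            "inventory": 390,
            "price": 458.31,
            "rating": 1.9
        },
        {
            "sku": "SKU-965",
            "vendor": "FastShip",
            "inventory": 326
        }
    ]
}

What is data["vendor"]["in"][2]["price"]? 425.34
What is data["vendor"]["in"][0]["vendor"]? "GlobalSupply"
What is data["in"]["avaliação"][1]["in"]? True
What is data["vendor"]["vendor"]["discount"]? 0.03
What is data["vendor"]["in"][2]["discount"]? 0.12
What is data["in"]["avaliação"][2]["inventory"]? 265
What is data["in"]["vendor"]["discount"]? 0.23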